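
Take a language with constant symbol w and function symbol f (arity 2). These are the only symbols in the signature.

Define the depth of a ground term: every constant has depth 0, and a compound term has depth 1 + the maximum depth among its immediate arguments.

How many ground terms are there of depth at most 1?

Let N_k count ground terms of depth at most k. Each non-constant term of depth ≤ k is some function symbol applied to depth-≤(k−1) arguments, giving N_k = 1 + N_{k-1}^2.
N_0 = 1
N_1 = 1 + 1^2 = 2

2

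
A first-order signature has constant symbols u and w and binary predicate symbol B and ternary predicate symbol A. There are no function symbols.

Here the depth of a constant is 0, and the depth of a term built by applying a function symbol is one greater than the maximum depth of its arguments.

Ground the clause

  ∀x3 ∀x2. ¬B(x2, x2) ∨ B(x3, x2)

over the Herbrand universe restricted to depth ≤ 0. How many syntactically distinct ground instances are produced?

Ground terms of depth ≤ 0:
  With no function symbols every ground term is a constant, so there are exactly 2 ground terms at every depth bound.
  N_0 = 2
  Explicitly: u, w.
So there are 2 ground terms available for substitution.
Each of x3, x2 ranges independently over the available ground terms, and distinct assignments produce distinct instances.
Number of ground instances = 2^2 = 4.

4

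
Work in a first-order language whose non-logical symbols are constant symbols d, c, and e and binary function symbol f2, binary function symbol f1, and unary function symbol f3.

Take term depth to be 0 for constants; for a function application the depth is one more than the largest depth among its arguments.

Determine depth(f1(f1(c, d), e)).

2

depth(f1(c, d)) = 1 + max(0, 0) = 1
depth(f1(f1(c, d), e)) = 1 + max(1, 0) = 2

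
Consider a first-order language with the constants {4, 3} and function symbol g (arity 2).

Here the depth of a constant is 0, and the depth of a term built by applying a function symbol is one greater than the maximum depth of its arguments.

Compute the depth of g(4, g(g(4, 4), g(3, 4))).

3

depth(g(4, 4)) = 1 + max(0, 0) = 1
depth(g(3, 4)) = 1 + max(0, 0) = 1
depth(g(g(4, 4), g(3, 4))) = 1 + max(1, 1) = 2
depth(g(4, g(g(4, 4), g(3, 4)))) = 1 + max(0, 2) = 3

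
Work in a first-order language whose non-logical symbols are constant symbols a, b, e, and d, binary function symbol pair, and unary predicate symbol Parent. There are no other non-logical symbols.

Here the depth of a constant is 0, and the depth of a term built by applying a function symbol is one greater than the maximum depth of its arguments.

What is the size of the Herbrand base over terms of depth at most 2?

First count ground terms of depth ≤ 2.
Write N_k for the number of ground terms of depth ≤ k. A term of depth ≤ k is either a constant or a function symbol applied to arguments of depth ≤ k−1, so N_k = 4 + N_{k-1}^2.
N_0 = 4
N_1 = 4 + 4^2 = 20
N_2 = 4 + 20^2 = 404
So |H| = 404.
For each predicate symbol, the number of ground atoms is |H| raised to its arity; summing:
  Parent: 404
Total ground atoms: 404.

404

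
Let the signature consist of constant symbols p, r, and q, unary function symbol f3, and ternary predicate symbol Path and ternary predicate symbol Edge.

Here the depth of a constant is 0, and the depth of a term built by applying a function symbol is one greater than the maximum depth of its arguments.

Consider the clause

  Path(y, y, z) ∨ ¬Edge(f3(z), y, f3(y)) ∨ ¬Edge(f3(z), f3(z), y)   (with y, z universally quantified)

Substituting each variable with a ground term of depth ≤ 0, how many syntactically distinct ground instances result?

Ground terms of depth ≤ 0:
  Let N_k = |{terms of depth ≤ k}|. Then N_0 = 3 and N_k = 3 + N_{k-1} for k ≥ 1 (one summand per function symbol, arity giving the exponent).
  N_0 = 3
So there are 3 ground terms available for substitution.
The body mentions every one of the 2 quantified variables; since ground terms form a free algebra, no two substitutions collapse to the same formula.
Number of ground instances = 3^2 = 9.

9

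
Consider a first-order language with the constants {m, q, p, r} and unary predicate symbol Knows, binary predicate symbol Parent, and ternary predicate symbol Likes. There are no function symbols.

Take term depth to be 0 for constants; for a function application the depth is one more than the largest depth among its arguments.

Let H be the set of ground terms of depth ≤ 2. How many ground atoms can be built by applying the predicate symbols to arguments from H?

First count ground terms of depth ≤ 2.
With no function symbols every ground term is a constant, so there are exactly 4 ground terms at every depth bound.
N_0 = 4
N_1 = 4
N_2 = 4
So |H| = 4.
A ground atom is a predicate applied to a tuple of terms from H, so the count is the sum over predicates of |H|^arity:
  Knows: 4;  Parent: 4^2 = 16;  Likes: 4^3 = 64
Total ground atoms: 4 + 16 + 64 = 84.

84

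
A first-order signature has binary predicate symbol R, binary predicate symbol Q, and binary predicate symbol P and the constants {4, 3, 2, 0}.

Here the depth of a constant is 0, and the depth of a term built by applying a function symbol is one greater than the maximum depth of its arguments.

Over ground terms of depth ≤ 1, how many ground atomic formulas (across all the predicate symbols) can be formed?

First count ground terms of depth ≤ 1.
With no function symbols every ground term is a constant, so there are exactly 4 ground terms at every depth bound.
N_0 = 4
N_1 = 4
So |H| = 4.
A ground atom is a predicate applied to a tuple of terms from H, so the count is the sum over predicates of |H|^arity:
  R: 4^2 = 16;  Q: 4^2 = 16;  P: 4^2 = 16
Total ground atoms: 16 + 16 + 16 = 48.

48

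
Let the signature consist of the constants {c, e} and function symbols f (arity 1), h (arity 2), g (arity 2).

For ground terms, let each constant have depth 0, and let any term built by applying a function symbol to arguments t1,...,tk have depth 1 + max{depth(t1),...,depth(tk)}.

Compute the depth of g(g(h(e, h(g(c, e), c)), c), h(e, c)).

5

depth(g(c, e)) = 1 + max(0, 0) = 1
depth(h(g(c, e), c)) = 1 + max(1, 0) = 2
depth(h(e, h(g(c, e), c))) = 1 + max(0, 2) = 3
depth(g(h(e, h(g(c, e), c)), c)) = 1 + max(3, 0) = 4
depth(h(e, c)) = 1 + max(0, 0) = 1
depth(g(g(h(e, h(g(c, e), c)), c), h(e, c))) = 1 + max(4, 1) = 5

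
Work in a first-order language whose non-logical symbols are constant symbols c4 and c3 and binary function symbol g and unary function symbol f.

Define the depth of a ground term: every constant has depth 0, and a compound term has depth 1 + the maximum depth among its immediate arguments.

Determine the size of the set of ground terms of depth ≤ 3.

5552

Let N_k = |{terms of depth ≤ k}|. Then N_0 = 2 and N_k = 2 + N_{k-1}^2 + N_{k-1} for k ≥ 1 (one summand per function symbol, arity giving the exponent).
N_0 = 2
N_1 = 2 + 2^2 + 2 = 8
N_2 = 2 + 8^2 + 8 = 74
N_3 = 2 + 74^2 + 74 = 5552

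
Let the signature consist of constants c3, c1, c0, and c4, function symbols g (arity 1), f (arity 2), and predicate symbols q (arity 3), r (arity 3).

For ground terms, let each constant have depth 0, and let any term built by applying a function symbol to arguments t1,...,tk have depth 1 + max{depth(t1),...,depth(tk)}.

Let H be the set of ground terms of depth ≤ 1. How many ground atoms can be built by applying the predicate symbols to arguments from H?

First count ground terms of depth ≤ 1.
Write N_k for the number of ground terms of depth ≤ k. A term of depth ≤ k is either a constant or a function symbol applied to arguments of depth ≤ k−1, so N_k = 4 + N_{k-1} + N_{k-1}^2.
N_0 = 4
N_1 = 4 + 4 + 4^2 = 24
So |H| = 24.
A ground atom is a predicate applied to a tuple of terms from H, so the count is the sum over predicates of |H|^arity:
  q: 24^3 = 13824;  r: 24^3 = 13824
Total ground atoms: 13824 + 13824 = 27648.

27648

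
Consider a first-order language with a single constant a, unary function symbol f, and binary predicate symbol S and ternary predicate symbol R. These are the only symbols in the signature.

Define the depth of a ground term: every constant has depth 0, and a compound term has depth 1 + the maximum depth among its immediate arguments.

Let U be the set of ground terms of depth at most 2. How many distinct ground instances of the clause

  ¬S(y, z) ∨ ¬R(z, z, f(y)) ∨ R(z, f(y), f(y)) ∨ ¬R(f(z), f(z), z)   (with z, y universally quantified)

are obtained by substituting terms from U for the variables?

9

Ground terms of depth ≤ 2:
  Let N_k = |{terms of depth ≤ k}|. Then N_0 = 1 and N_k = 1 + N_{k-1} for k ≥ 1 (one summand per function symbol, arity giving the exponent).
  N_0 = 1
  N_1 = 1 + 1 = 2
  N_2 = 1 + 2 = 3
  Explicitly: a, f(a), f(f(a)).
So there are 3 ground terms available for substitution.
There are 2 variables to instantiate (z, y), each occurring in at least one literal, so different choices give different ground instances.
Number of ground instances = 3^2 = 9.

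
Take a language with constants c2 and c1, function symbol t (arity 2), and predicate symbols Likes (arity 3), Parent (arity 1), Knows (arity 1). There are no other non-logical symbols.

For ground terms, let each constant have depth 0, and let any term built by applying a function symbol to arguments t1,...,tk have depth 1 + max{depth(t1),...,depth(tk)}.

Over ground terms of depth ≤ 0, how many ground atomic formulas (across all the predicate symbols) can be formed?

First count ground terms of depth ≤ 0.
Let N_k count ground terms of depth at most k. Each non-constant term of depth ≤ k is some function symbol applied to depth-≤(k−1) arguments, giving N_k = 2 + N_{k-1}^2.
N_0 = 2
So |H| = 2.
For each predicate symbol, the number of ground atoms is |H| raised to its arity; summing:
  Likes: 2^3 = 8;  Parent: 2;  Knows: 2
Total ground atoms: 8 + 2 + 2 = 12.

12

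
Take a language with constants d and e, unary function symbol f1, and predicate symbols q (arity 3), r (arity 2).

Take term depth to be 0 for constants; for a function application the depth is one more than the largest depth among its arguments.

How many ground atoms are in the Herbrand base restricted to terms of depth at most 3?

576

First count ground terms of depth ≤ 3.
Let N_k = |{terms of depth ≤ k}|. Then N_0 = 2 and N_k = 2 + N_{k-1} for k ≥ 1 (one summand per function symbol, arity giving the exponent).
N_0 = 2
N_1 = 2 + 2 = 4
N_2 = 2 + 4 = 6
N_3 = 2 + 6 = 8
Explicitly: d, e, f1(d), f1(e), f1(f1(d)), f1(f1(e)), f1(f1(f1(d))), f1(f1(f1(e))).
So |H| = 8.
Each predicate of arity r yields |H|^r ground atoms (one per choice of an r-tuple from H):
  q: 8^3 = 512;  r: 8^2 = 64
Total ground atoms: 512 + 64 = 576.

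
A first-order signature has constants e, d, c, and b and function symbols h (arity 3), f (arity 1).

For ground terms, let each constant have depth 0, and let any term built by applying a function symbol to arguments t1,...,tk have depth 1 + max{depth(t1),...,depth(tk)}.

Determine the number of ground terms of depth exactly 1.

68

Write N_k for the number of ground terms of depth ≤ k. A term of depth ≤ k is either a constant or a function symbol applied to arguments of depth ≤ k−1, so N_k = 4 + N_{k-1}^3 + N_{k-1}.
N_0 = 4
N_1 = 4 + 4^3 + 4 = 72
Terms of depth exactly 1: N_1 − N_0 = 72 − 4 = 68.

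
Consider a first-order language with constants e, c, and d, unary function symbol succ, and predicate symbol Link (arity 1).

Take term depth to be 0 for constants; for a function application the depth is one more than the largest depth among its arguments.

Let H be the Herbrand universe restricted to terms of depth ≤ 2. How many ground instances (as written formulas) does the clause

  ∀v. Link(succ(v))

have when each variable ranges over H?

Ground terms of depth ≤ 2:
  Count level by level. With function symbols succ/1, the terms of depth ≤ k are the 3 constants together with each function applied to depth-≤(k−1) tuples, so N_k = 3 + N_{k-1}.
  N_0 = 3
  N_1 = 3 + 3 = 6
  N_2 = 3 + 6 = 9
  Explicitly: e, c, d, succ(e), succ(c), succ(d), succ(succ(e)), succ(succ(c)), succ(succ(d)).
So there are 9 ground terms available for substitution.
The body mentions the single quantified variable v; since ground terms form a free algebra, no two substitutions collapse to the same formula.
Number of ground instances = 9.

9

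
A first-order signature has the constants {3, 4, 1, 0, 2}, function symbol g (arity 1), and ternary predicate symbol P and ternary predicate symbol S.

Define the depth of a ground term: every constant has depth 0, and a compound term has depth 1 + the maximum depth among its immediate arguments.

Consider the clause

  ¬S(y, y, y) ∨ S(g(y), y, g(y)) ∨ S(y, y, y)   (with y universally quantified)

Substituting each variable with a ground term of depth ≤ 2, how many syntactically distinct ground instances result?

Ground terms of depth ≤ 2:
  Let N_k count ground terms of depth at most k. Each non-constant term of depth ≤ k is some function symbol applied to depth-≤(k−1) arguments, giving N_k = 5 + N_{k-1}.
  N_0 = 5
  N_1 = 5 + 5 = 10
  N_2 = 5 + 10 = 15
So there are 15 ground terms available for substitution.
The clause has 1 distinct variable (y), which appears in the body. In the free term algebra distinct substitutions yield syntactically distinct ground instances.
Number of ground instances = 15.

15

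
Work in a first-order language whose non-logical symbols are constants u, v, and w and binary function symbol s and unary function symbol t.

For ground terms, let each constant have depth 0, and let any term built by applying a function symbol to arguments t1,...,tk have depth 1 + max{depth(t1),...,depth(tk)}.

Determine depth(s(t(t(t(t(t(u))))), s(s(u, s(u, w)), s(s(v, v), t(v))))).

6

depth(t(u)) = 1 + depth(u) = 1 + 0 = 1
depth(t(t(u))) = 1 + depth(t(u)) = 1 + 1 = 2
depth(t(t(t(u)))) = 1 + depth(t(t(u))) = 1 + 2 = 3
depth(t(t(t(t(u))))) = 1 + depth(t(t(t(u)))) = 1 + 3 = 4
depth(t(t(t(t(t(u)))))) = 1 + depth(t(t(t(t(u))))) = 1 + 4 = 5
depth(s(u, w)) = 1 + max(0, 0) = 1
depth(s(u, s(u, w))) = 1 + max(0, 1) = 2
depth(s(v, v)) = 1 + max(0, 0) = 1
depth(t(v)) = 1 + depth(v) = 1 + 0 = 1
depth(s(s(v, v), t(v))) = 1 + max(1, 1) = 2
depth(s(s(u, s(u, w)), s(s(v, v), t(v)))) = 1 + max(2, 2) = 3
depth(s(t(t(t(t(t(u))))), s(s(u, s(u, w)), s(s(v, v), t(v))))) = 1 + max(5, 3) = 6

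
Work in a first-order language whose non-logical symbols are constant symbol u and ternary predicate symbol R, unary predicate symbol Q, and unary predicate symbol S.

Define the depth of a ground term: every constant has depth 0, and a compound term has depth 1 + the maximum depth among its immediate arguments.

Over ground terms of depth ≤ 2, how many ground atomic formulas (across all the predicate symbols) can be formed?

First count ground terms of depth ≤ 2.
With no function symbols every ground term is a constant, so there is exactly 1 ground term at every depth bound.
N_0 = 1
N_1 = 1
N_2 = 1
So |H| = 1.
Ground atoms are formed by filling each argument slot of a predicate with a term from H, so an r-ary predicate gives |H|^r atoms:
  R: 1^3 = 1;  Q: 1;  S: 1
Total ground atoms: 1 + 1 + 1 = 3.

3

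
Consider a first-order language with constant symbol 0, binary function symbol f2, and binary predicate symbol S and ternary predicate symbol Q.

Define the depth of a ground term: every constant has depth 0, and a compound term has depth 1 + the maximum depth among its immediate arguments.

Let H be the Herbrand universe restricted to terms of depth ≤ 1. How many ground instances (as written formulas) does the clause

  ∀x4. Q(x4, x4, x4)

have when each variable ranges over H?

Ground terms of depth ≤ 1:
  If N_k denotes the number of depth-≤k ground terms, the 1 constant gives N_0 = 1, and each function symbol of arity r contributes N_{k-1}^r new terms at level k: N_k = 1 + N_{k-1}^2.
  N_0 = 1
  N_1 = 1 + 1^2 = 2
So there are 2 ground terms available for substitution.
The variable x4 ranges independently over the available ground terms, and distinct assignments produce distinct instances.
Number of ground instances = 2.

2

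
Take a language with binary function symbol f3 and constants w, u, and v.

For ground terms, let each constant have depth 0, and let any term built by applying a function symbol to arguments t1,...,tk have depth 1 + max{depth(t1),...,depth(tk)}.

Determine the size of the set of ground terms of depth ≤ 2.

If N_k denotes the number of depth-≤k ground terms, the 3 constants give N_0 = 3, and each function symbol of arity r contributes N_{k-1}^r new terms at level k: N_k = 3 + N_{k-1}^2.
N_0 = 3
N_1 = 3 + 3^2 = 12
N_2 = 3 + 12^2 = 147

147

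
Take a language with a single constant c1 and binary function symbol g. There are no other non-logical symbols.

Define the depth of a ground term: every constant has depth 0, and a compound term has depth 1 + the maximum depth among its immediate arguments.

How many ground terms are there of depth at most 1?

2

If N_k denotes the number of depth-≤k ground terms, the 1 constant gives N_0 = 1, and each function symbol of arity r contributes N_{k-1}^r new terms at level k: N_k = 1 + N_{k-1}^2.
N_0 = 1
N_1 = 1 + 1^2 = 2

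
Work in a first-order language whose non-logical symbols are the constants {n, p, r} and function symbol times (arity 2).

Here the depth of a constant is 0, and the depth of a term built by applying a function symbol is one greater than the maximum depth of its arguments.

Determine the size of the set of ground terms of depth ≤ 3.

21612

Write N_k for the number of ground terms of depth ≤ k. A term of depth ≤ k is either a constant or a function symbol applied to arguments of depth ≤ k−1, so N_k = 3 + N_{k-1}^2.
N_0 = 3
N_1 = 3 + 3^2 = 12
N_2 = 3 + 12^2 = 147
N_3 = 3 + 147^2 = 21612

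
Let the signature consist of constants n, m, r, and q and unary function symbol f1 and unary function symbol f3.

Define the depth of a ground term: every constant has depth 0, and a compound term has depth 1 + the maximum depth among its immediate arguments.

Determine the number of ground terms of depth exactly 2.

16

Count level by level. With function symbols f1/1, f3/1, the terms of depth ≤ k are the 4 constants together with each function applied to depth-≤(k−1) tuples, so N_k = 4 + N_{k-1} + N_{k-1}.
N_0 = 4
N_1 = 4 + 4 + 4 = 12
N_2 = 4 + 12 + 12 = 28
Terms of depth exactly 2: N_2 − N_1 = 28 − 12 = 16.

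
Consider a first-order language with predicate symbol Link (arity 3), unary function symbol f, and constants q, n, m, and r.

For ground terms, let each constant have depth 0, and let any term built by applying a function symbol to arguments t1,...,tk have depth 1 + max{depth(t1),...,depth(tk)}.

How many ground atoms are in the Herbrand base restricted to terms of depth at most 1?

First count ground terms of depth ≤ 1.
Count level by level. With function symbols f/1, the terms of depth ≤ k are the 4 constants together with each function applied to depth-≤(k−1) tuples, so N_k = 4 + N_{k-1}.
N_0 = 4
N_1 = 4 + 4 = 8
Explicitly: q, n, m, r, f(q), f(n), f(m), f(r).
So |H| = 8.
Ground atoms are formed by filling each argument slot of a predicate with a term from H, so an r-ary predicate gives |H|^r atoms:
  Link: 8^3 = 512
Total ground atoms: 512.

512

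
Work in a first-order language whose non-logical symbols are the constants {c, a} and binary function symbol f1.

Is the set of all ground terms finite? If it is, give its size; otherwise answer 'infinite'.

infinite

The signature has at least one function symbol (f1, arity 2) and at least one constant (c).
Iterating f1 gives infinitely many distinct ground terms: c, f1(c, c), f1(f1(c, c), f1(c, c)), ...
So the Herbrand universe is infinite.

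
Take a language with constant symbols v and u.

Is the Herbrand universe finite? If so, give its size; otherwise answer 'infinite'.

2

There are no function symbols, so every ground term is one of the 2 constants.
The Herbrand universe is {v, u}, which is finite with 2 elements.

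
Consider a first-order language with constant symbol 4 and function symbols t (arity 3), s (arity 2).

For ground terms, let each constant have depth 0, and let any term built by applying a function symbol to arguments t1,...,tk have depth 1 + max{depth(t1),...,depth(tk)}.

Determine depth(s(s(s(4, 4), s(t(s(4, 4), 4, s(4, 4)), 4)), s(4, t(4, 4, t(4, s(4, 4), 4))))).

5

depth(s(4, 4)) = 1 + max(0, 0) = 1
depth(t(s(4, 4), 4, s(4, 4))) = 1 + max(1, 0, 1) = 2
depth(s(t(s(4, 4), 4, s(4, 4)), 4)) = 1 + max(2, 0) = 3
depth(s(s(4, 4), s(t(s(4, 4), 4, s(4, 4)), 4))) = 1 + max(1, 3) = 4
depth(t(4, s(4, 4), 4)) = 1 + max(0, 1, 0) = 2
depth(t(4, 4, t(4, s(4, 4), 4))) = 1 + max(0, 0, 2) = 3
depth(s(4, t(4, 4, t(4, s(4, 4), 4)))) = 1 + max(0, 3) = 4
depth(s(s(s(4, 4), s(t(s(4, 4), 4, s(4, 4)), 4)), s(4, t(4, 4, t(4, s(4, 4), 4))))) = 1 + max(4, 4) = 5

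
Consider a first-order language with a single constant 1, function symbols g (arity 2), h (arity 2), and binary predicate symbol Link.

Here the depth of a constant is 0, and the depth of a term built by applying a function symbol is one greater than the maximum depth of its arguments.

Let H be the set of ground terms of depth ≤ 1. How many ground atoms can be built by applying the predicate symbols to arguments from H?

9

First count ground terms of depth ≤ 1.
Let N_k count ground terms of depth at most k. Each non-constant term of depth ≤ k is some function symbol applied to depth-≤(k−1) arguments, giving N_k = 1 + N_{k-1}^2 + N_{k-1}^2.
N_0 = 1
N_1 = 1 + 1^2 + 1^2 = 3
Explicitly: 1, g(1, 1), h(1, 1).
So |H| = 3.
Each predicate of arity r yields |H|^r ground atoms (one per choice of an r-tuple from H):
  Link: 3^2 = 9
Total ground atoms: 9.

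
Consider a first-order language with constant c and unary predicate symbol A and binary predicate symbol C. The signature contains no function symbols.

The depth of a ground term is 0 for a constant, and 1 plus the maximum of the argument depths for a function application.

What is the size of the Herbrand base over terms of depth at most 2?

First count ground terms of depth ≤ 2.
With no function symbols every ground term is a constant, so there is exactly 1 ground term at every depth bound.
N_0 = 1
N_1 = 1
N_2 = 1
Explicitly: c.
So |H| = 1.
For each predicate symbol, the number of ground atoms is |H| raised to its arity; summing:
  A: 1;  C: 1^2 = 1
Total ground atoms: 1 + 1 = 2.

2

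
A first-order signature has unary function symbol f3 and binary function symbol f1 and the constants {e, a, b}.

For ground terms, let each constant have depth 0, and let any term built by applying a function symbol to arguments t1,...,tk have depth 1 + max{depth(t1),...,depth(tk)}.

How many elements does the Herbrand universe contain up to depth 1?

15

Write N_k for the number of ground terms of depth ≤ k. A term of depth ≤ k is either a constant or a function symbol applied to arguments of depth ≤ k−1, so N_k = 3 + N_{k-1} + N_{k-1}^2.
N_0 = 3
N_1 = 3 + 3 + 3^2 = 15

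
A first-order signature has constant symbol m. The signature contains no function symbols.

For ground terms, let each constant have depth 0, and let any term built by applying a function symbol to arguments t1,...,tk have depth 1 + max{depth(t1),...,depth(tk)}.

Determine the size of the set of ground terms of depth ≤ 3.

1

With no function symbols every ground term is a constant, so there is exactly 1 ground term at every depth bound.
N_0 = 1
N_1 = 1
N_2 = 1
N_3 = 1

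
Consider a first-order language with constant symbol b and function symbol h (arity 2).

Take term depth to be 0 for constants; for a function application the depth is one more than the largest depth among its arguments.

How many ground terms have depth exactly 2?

3

Let N_k count ground terms of depth at most k. Each non-constant term of depth ≤ k is some function symbol applied to depth-≤(k−1) arguments, giving N_k = 1 + N_{k-1}^2.
N_0 = 1
N_1 = 1 + 1^2 = 2
N_2 = 1 + 2^2 = 5
Terms of depth exactly 2: N_2 − N_1 = 5 − 2 = 3.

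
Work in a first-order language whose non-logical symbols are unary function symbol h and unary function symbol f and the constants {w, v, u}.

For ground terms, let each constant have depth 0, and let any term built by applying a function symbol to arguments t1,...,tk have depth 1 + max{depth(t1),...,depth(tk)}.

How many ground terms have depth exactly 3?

Write N_k for the number of ground terms of depth ≤ k. A term of depth ≤ k is either a constant or a function symbol applied to arguments of depth ≤ k−1, so N_k = 3 + N_{k-1} + N_{k-1}.
N_0 = 3
N_1 = 3 + 3 + 3 = 9
N_2 = 3 + 9 + 9 = 21
N_3 = 3 + 21 + 21 = 45
Terms of depth exactly 3: N_3 − N_2 = 45 − 21 = 24.

24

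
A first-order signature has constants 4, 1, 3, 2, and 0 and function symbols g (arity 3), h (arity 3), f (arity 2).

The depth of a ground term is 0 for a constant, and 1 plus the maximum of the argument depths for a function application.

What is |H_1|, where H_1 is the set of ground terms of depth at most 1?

Let N_k count ground terms of depth at most k. Each non-constant term of depth ≤ k is some function symbol applied to depth-≤(k−1) arguments, giving N_k = 5 + N_{k-1}^3 + N_{k-1}^3 + N_{k-1}^2.
N_0 = 5
N_1 = 5 + 5^3 + 5^3 + 5^2 = 280

280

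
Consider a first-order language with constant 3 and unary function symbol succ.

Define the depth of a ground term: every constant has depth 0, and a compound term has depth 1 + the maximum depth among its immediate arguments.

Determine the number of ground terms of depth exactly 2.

Count level by level. With function symbols succ/1, the terms of depth ≤ k are the 1 constant together with each function applied to depth-≤(k−1) tuples, so N_k = 1 + N_{k-1}.
N_0 = 1
N_1 = 1 + 1 = 2
N_2 = 1 + 2 = 3
Terms of depth exactly 2: N_2 − N_1 = 3 − 2 = 1.

1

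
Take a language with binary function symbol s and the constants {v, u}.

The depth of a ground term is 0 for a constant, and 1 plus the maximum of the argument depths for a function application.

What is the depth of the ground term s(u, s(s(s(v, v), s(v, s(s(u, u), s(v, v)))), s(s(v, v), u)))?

depth(s(v, v)) = 1 + max(0, 0) = 1
depth(s(u, u)) = 1 + max(0, 0) = 1
depth(s(s(u, u), s(v, v))) = 1 + max(1, 1) = 2
depth(s(v, s(s(u, u), s(v, v)))) = 1 + max(0, 2) = 3
depth(s(s(v, v), s(v, s(s(u, u), s(v, v))))) = 1 + max(1, 3) = 4
depth(s(s(v, v), u)) = 1 + max(1, 0) = 2
depth(s(s(s(v, v), s(v, s(s(u, u), s(v, v)))), s(s(v, v), u))) = 1 + max(4, 2) = 5
depth(s(u, s(s(s(v, v), s(v, s(s(u, u), s(v, v)))), s(s(v, v), u)))) = 1 + max(0, 5) = 6

6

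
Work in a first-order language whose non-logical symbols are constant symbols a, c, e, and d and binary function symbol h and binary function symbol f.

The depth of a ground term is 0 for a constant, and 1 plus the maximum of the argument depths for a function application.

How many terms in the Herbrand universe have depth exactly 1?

Let N_k = |{terms of depth ≤ k}|. Then N_0 = 4 and N_k = 4 + N_{k-1}^2 + N_{k-1}^2 for k ≥ 1 (one summand per function symbol, arity giving the exponent).
N_0 = 4
N_1 = 4 + 4^2 + 4^2 = 36
Terms of depth exactly 1: N_1 − N_0 = 36 − 4 = 32.

32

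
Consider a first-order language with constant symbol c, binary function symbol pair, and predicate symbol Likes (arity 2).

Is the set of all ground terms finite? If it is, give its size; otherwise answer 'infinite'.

infinite

The signature has at least one function symbol (pair, arity 2) and at least one constant (c).
Iterating pair gives infinitely many distinct ground terms: c, pair(c, c), pair(pair(c, c), pair(c, c)), ...
So the Herbrand universe is infinite.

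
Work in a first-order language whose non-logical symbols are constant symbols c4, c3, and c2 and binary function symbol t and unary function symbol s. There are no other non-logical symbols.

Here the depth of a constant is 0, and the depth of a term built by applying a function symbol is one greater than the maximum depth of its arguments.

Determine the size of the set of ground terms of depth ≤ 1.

Count level by level. With function symbols t/2, s/1, the terms of depth ≤ k are the 3 constants together with each function applied to depth-≤(k−1) tuples, so N_k = 3 + N_{k-1}^2 + N_{k-1}.
N_0 = 3
N_1 = 3 + 3^2 + 3 = 15

15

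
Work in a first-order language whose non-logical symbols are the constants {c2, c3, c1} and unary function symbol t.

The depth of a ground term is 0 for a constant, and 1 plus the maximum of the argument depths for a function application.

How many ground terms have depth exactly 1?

3

Let N_k = |{terms of depth ≤ k}|. Then N_0 = 3 and N_k = 3 + N_{k-1} for k ≥ 1 (one summand per function symbol, arity giving the exponent).
N_0 = 3
N_1 = 3 + 3 = 6
Terms of depth exactly 1: N_1 − N_0 = 6 − 3 = 3.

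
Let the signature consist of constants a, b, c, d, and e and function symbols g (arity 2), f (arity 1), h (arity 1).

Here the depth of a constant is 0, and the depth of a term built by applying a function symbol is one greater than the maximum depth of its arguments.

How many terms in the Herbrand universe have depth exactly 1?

Write N_k for the number of ground terms of depth ≤ k. A term of depth ≤ k is either a constant or a function symbol applied to arguments of depth ≤ k−1, so N_k = 5 + N_{k-1}^2 + N_{k-1} + N_{k-1}.
N_0 = 5
N_1 = 5 + 5^2 + 5 + 5 = 40
Terms of depth exactly 1: N_1 − N_0 = 40 − 5 = 35.

35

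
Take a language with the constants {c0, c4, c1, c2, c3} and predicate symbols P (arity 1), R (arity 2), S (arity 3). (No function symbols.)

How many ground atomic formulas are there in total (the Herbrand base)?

With no function symbols, the Herbrand universe is just the 5 constants.
Ground atoms per predicate: P: 5, R: 5^2 = 25, S: 5^3 = 125.
Herbrand base size = 5 + 25 + 125 = 155.

155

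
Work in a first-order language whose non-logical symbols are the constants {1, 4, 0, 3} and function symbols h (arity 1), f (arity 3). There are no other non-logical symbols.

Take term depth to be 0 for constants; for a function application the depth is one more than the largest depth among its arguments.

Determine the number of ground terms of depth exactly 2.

373252

If N_k denotes the number of depth-≤k ground terms, the 4 constants give N_0 = 4, and each function symbol of arity r contributes N_{k-1}^r new terms at level k: N_k = 4 + N_{k-1} + N_{k-1}^3.
N_0 = 4
N_1 = 4 + 4 + 4^3 = 72
N_2 = 4 + 72 + 72^3 = 373324
Terms of depth exactly 2: N_2 − N_1 = 373324 − 72 = 373252.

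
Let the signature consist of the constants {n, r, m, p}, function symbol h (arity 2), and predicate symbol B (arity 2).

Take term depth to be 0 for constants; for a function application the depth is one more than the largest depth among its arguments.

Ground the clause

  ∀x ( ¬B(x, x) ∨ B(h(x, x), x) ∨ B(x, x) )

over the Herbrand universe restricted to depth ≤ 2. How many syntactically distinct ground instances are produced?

Ground terms of depth ≤ 2:
  If N_k denotes the number of depth-≤k ground terms, the 4 constants give N_0 = 4, and each function symbol of arity r contributes N_{k-1}^r new terms at level k: N_k = 4 + N_{k-1}^2.
  N_0 = 4
  N_1 = 4 + 4^2 = 20
  N_2 = 4 + 20^2 = 404
So there are 404 ground terms available for substitution.
The variable x ranges independently over the available ground terms, and distinct assignments produce distinct instances.
Number of ground instances = 404.

404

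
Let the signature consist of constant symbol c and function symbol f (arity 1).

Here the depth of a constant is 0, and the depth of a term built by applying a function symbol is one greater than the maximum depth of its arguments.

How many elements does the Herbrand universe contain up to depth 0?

Let N_k = |{terms of depth ≤ k}|. Then N_0 = 1 and N_k = 1 + N_{k-1} for k ≥ 1 (one summand per function symbol, arity giving the exponent).
N_0 = 1
Explicitly: c.

1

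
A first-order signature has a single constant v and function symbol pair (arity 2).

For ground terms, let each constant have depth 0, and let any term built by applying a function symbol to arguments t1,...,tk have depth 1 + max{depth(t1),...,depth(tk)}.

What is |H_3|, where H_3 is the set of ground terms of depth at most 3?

26

Write N_k for the number of ground terms of depth ≤ k. A term of depth ≤ k is either a constant or a function symbol applied to arguments of depth ≤ k−1, so N_k = 1 + N_{k-1}^2.
N_0 = 1
N_1 = 1 + 1^2 = 2
N_2 = 1 + 2^2 = 5
N_3 = 1 + 5^2 = 26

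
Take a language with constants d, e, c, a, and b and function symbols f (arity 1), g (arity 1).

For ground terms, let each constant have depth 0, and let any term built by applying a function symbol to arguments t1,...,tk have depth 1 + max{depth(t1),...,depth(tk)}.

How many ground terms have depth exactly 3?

40

Let N_k = |{terms of depth ≤ k}|. Then N_0 = 5 and N_k = 5 + N_{k-1} + N_{k-1} for k ≥ 1 (one summand per function symbol, arity giving the exponent).
N_0 = 5
N_1 = 5 + 5 + 5 = 15
N_2 = 5 + 15 + 15 = 35
N_3 = 5 + 35 + 35 = 75
Terms of depth exactly 3: N_3 − N_2 = 75 − 35 = 40.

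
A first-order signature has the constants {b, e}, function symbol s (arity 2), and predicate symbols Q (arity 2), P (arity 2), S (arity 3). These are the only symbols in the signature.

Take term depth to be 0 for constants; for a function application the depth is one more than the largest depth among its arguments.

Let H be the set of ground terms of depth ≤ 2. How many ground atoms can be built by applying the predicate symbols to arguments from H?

First count ground terms of depth ≤ 2.
Write N_k for the number of ground terms of depth ≤ k. A term of depth ≤ k is either a constant or a function symbol applied to arguments of depth ≤ k−1, so N_k = 2 + N_{k-1}^2.
N_0 = 2
N_1 = 2 + 2^2 = 6
N_2 = 2 + 6^2 = 38
So |H| = 38.
For each predicate symbol, the number of ground atoms is |H| raised to its arity; summing:
  Q: 38^2 = 1444;  P: 38^2 = 1444;  S: 38^3 = 54872
Total ground atoms: 1444 + 1444 + 54872 = 57760.

57760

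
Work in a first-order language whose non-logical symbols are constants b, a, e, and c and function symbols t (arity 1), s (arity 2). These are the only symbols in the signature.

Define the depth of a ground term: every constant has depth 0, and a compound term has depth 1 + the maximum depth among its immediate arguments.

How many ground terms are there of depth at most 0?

If N_k denotes the number of depth-≤k ground terms, the 4 constants give N_0 = 4, and each function symbol of arity r contributes N_{k-1}^r new terms at level k: N_k = 4 + N_{k-1} + N_{k-1}^2.
N_0 = 4
Explicitly: b, a, e, c.

4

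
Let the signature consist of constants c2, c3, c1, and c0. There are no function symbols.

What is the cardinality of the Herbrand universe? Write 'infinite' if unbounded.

4

There are no function symbols, so every ground term is one of the 4 constants.
The Herbrand universe is {c2, c3, c1, c0}, which is finite with 4 elements.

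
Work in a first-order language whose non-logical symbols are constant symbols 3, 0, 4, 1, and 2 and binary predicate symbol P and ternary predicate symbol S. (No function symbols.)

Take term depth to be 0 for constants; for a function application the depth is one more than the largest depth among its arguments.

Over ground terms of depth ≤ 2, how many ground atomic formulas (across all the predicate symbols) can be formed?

First count ground terms of depth ≤ 2.
With no function symbols every ground term is a constant, so there are exactly 5 ground terms at every depth bound.
N_0 = 5
N_1 = 5
N_2 = 5
So |H| = 5.
Ground atoms are formed by filling each argument slot of a predicate with a term from H, so an r-ary predicate gives |H|^r atoms:
  P: 5^2 = 25;  S: 5^3 = 125
Total ground atoms: 25 + 125 = 150.

150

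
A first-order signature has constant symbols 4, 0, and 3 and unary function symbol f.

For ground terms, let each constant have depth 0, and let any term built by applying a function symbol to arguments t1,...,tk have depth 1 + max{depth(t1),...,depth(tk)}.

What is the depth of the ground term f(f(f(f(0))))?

4

depth(f(0)) = 1 + depth(0) = 1 + 0 = 1
depth(f(f(0))) = 1 + depth(f(0)) = 1 + 1 = 2
depth(f(f(f(0)))) = 1 + depth(f(f(0))) = 1 + 2 = 3
depth(f(f(f(f(0))))) = 1 + depth(f(f(f(0)))) = 1 + 3 = 4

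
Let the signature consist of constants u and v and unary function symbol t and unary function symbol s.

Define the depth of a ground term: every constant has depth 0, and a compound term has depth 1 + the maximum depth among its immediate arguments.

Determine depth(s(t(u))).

2

depth(t(u)) = 1 + depth(u) = 1 + 0 = 1
depth(s(t(u))) = 1 + depth(t(u)) = 1 + 1 = 2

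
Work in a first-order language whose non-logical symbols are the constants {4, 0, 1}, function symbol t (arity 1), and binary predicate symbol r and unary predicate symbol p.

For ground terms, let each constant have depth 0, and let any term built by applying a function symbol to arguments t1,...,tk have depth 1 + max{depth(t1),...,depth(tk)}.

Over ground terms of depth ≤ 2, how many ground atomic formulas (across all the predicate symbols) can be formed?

90

First count ground terms of depth ≤ 2.
If N_k denotes the number of depth-≤k ground terms, the 3 constants give N_0 = 3, and each function symbol of arity r contributes N_{k-1}^r new terms at level k: N_k = 3 + N_{k-1}.
N_0 = 3
N_1 = 3 + 3 = 6
N_2 = 3 + 6 = 9
Explicitly: 4, 0, 1, t(4), t(0), t(1), t(t(4)), t(t(0)), t(t(1)).
So |H| = 9.
A ground atom is a predicate applied to a tuple of terms from H, so the count is the sum over predicates of |H|^arity:
  r: 9^2 = 81;  p: 9
Total ground atoms: 81 + 9 = 90.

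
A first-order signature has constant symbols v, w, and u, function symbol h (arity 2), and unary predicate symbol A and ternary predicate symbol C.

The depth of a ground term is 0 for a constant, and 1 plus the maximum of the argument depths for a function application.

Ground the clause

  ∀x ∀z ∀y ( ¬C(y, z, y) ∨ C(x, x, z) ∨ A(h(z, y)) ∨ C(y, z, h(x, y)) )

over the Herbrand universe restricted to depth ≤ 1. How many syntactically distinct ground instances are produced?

Ground terms of depth ≤ 1:
  Write N_k for the number of ground terms of depth ≤ k. A term of depth ≤ k is either a constant or a function symbol applied to arguments of depth ≤ k−1, so N_k = 3 + N_{k-1}^2.
  N_0 = 3
  N_1 = 3 + 3^2 = 12
  Explicitly: v, w, u, h(v, v), h(v, w), h(v, u), h(w, v), h(w, w), h(w, u), h(u, v), h(u, w), h(u, u).
So there are 12 ground terms available for substitution.
Each of x, z, y ranges independently over the available ground terms, and distinct assignments produce distinct instances.
Number of ground instances = 12^3 = 1728.

1728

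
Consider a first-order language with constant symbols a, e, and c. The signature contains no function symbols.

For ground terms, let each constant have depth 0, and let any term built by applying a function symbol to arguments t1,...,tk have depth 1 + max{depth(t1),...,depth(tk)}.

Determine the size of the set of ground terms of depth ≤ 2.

3

With no function symbols every ground term is a constant, so there are exactly 3 ground terms at every depth bound.
N_0 = 3
N_1 = 3
N_2 = 3
Explicitly: a, e, c.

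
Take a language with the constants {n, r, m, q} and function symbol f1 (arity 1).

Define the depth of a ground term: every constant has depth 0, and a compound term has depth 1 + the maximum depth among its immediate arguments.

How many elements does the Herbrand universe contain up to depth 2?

Let N_k count ground terms of depth at most k. Each non-constant term of depth ≤ k is some function symbol applied to depth-≤(k−1) arguments, giving N_k = 4 + N_{k-1}.
N_0 = 4
N_1 = 4 + 4 = 8
N_2 = 4 + 8 = 12
Explicitly: n, r, m, q, f1(n), f1(r), f1(m), f1(q), f1(f1(n)), f1(f1(r)), f1(f1(m)), f1(f1(q)).

12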